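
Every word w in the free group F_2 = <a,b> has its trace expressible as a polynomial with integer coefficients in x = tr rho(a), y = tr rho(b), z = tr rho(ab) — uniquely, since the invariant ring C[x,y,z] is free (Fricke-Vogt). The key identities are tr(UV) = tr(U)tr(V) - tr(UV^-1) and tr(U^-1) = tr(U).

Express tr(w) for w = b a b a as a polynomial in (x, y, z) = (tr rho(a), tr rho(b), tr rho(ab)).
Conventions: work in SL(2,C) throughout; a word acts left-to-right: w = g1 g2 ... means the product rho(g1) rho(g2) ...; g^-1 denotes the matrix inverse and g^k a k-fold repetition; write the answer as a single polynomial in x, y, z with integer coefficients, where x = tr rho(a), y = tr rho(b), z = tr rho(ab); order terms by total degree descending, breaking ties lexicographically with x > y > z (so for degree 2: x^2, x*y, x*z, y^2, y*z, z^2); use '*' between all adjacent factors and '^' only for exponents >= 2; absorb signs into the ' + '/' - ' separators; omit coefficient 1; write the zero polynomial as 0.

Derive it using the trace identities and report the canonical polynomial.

z^2 - 2

tr(b a b a) = tr(b a) tr(b a) - tr(1)  (split on b) = z^2 - 2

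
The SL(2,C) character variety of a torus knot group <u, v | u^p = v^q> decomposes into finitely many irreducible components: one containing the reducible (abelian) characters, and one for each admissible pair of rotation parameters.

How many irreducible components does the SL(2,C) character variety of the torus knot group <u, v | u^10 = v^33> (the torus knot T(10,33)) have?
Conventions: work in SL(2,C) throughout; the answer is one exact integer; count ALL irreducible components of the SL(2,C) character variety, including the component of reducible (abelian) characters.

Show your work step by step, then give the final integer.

For T(10,33): irreducibility forces the central element u^10 = v^33 to one of +I, -I.
This locks tr(u) to 2*cos(pi*alpha/10), alpha in 1..9, and tr(v) to 2*cos(pi*beta/33), beta in 1..32, on each component of irreducible characters.
The two central values (-1)^alpha I and (-1)^beta I must be the same matrix, so alpha and beta share a parity.
Counting: 5 odd alphas x 16 odd betas + 4 even alphas x 16 even betas = 80 + 64 = 144.
components with irreducible characters: 144; plus the single component of reducible (abelian) characters: total 145.

145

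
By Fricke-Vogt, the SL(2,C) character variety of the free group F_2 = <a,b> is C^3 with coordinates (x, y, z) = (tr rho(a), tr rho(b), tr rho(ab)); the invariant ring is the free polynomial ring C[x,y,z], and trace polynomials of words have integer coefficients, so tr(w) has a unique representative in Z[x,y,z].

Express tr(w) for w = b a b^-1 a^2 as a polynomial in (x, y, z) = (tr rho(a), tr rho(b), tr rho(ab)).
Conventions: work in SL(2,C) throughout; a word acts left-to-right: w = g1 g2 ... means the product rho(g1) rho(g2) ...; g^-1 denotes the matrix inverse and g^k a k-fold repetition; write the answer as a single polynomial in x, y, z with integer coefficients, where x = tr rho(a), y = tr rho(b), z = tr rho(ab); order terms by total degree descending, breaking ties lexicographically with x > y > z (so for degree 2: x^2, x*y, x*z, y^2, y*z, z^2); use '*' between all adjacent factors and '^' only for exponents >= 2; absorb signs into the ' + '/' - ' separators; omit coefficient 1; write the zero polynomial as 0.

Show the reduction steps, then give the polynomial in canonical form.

next, trace(b a^2) = trace(a) * trace(b a) - trace(b)   [square of a] = x*z - y
trace(a^2 b a) = trace(a) * trace(b a^2) - trace(b a)   [square of a] = x^2*z - x*y - z
next, trace(b a b a) = trace(b a) * trace(b a) - trace(1)   [split at a repeated b] = z^2 - 2
next, trace(b a b) = trace(b) * trace(a b) - trace(a)   [square of b] = y*z - x
trace(a^2 b a b) = trace(a) * trace(b a b a) - trace(b a b)   [square of a] = x*z^2 - y*z - x
and trace(b a b^-1 a^2) = trace(a^2 b a) * trace(b) - trace(a^2 b a b)   [inverse elimination on b] = x^2*y*z - x*y^2 - x*z^2 + x

x^2*y*z - x*y^2 - x*z^2 + x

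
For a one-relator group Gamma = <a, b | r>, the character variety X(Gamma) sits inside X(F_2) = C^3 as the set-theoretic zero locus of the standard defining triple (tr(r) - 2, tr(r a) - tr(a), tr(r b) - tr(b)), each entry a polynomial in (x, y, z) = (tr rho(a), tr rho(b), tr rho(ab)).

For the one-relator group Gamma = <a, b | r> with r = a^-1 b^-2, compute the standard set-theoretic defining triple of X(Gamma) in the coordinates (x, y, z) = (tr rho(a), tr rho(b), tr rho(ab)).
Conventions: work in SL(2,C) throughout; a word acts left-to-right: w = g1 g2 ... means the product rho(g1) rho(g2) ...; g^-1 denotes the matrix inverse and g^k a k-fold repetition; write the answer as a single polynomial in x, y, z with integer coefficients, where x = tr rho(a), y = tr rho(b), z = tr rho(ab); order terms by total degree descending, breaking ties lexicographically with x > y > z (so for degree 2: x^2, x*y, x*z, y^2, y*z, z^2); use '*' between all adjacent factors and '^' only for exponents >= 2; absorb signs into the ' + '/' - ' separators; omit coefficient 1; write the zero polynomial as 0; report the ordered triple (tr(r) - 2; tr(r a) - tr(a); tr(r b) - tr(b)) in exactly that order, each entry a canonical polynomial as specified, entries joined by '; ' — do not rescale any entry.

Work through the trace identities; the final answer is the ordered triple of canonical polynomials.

y*z - x - 2; y^2 - x - 2; -y + z

tr(b^-1) = tr(b) = y
reduce: tr(b^-1 a) = tr(a) * tr(b) - tr(a b)  (eliminate b^-1) = x*y - z
tr(b^-1 a^-1) = tr(b^-1) * tr(a) - tr(b^-1 a)  (eliminate a^-1) = z
tr(a^-1 b^-2) = tr(b^-1 a^-1) * tr(b) - tr(b^-1 a^-1 b)  (eliminate b^-1) = y*z - x
tr(b^-2) = tr(b^-1) * tr(b) - tr(1) = y^2 - 2
assemble the triple (tr(r) - 2; tr(r a) - x; tr(r b) - y)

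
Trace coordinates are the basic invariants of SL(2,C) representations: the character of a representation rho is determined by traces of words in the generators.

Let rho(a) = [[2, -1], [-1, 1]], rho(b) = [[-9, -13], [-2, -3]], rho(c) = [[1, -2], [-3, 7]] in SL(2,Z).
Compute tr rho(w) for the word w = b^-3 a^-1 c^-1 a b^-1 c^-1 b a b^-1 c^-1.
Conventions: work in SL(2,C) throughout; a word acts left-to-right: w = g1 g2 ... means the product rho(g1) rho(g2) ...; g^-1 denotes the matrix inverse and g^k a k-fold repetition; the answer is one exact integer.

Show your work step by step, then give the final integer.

rho(b^-1) = [[-3, 13], [2, -9]]
... * rho(b^-1) = [[-3, 13], [2, -9]]  ->  [[35, -156], [-24, 107]]
... * rho(b^-1) = [[-3, 13], [2, -9]]  ->  [[-417, 1859], [286, -1275]]
... * rho(a^-1) = [[1, 1], [1, 2]]  ->  [[1442, 3301], [-989, -2264]]
... * rho(c^-1) = [[7, 2], [3, 1]]  ->  [[19997, 6185], [-13715, -4242]]
... * rho(a) = [[2, -1], [-1, 1]]  ->  [[33809, -13812], [-23188, 9473]]
... * rho(b^-1) = [[-3, 13], [2, -9]]  ->  [[-129051, 563825], [88510, -386701]]
... * rho(c^-1) = [[7, 2], [3, 1]]  ->  [[788118, 305723], [-540533, -209681]]
... * rho(b) = [[-9, -13], [-2, -3]]  ->  [[-7704508, -11162703], [5284159, 7655972]]
... * rho(a) = [[2, -1], [-1, 1]]  ->  [[-4246313, -3458195], [2912346, 2371813]]
... * rho(b^-1) = [[-3, 13], [2, -9]]  ->  [[5822549, -24078314], [-3993412, 16514181]]
... * rho(c^-1) = [[7, 2], [3, 1]]  ->  [[-31477099, -12433216], [21588659, 8527357]]
tr = -31477099 + 8527357 = -22949742

-22949742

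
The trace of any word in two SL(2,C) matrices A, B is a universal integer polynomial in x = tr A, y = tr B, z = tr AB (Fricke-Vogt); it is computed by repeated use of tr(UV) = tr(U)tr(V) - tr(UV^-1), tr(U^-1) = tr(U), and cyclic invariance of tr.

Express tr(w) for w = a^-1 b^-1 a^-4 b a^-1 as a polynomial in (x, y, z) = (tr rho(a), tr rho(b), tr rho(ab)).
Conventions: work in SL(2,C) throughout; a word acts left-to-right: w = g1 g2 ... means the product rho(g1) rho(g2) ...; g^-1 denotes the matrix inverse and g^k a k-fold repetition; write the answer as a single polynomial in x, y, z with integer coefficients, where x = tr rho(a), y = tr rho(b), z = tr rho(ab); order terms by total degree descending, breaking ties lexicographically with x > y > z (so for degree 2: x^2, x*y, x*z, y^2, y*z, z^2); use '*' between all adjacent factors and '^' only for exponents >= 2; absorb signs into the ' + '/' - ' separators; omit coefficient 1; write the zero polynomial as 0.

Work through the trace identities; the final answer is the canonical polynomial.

trace(a^-1 b) = trace(b)*trace(a) - trace(b a)  (eliminate a^-1) = x*y - z
reduce: trace(a^-2 b) = trace(a^-1 b)*trace(a) - trace(a^-1 b a)  (eliminate a^-1) = x^2*y - x*z - y
trace(a^-2 b a^-1) = trace(a^-2 b)*trace(a) - trace(a^-2 b a)  (eliminate a^-1) = x^3*y - x^2*z - 2*x*y + z
reduce: trace(b^2) = trace(b)*trace(b) - trace(1)  (reduce the b square) = y^2 - 2
trace(b^2 a) = trace(b)*trace(a b) - trace(a)  (reduce the b square) = y*z - x
trace(b a^-1 b) = trace(b^2)*trace(a) - trace(b^2 a)  (eliminate a^-1) = x*y^2 - y*z - x
so trace(b a b a) = trace(a b)*trace(a b) - trace(1)  (split on a) = z^2 - 2
trace(b a^-1 b a) = trace(b a b)*trace(a) - trace(b a b a)  (eliminate a^-1) = x*y*z - x^2 - z^2 + 2
trace(b a^-1 b a^-1) = trace(b a^-1 b)*trace(a) - trace(b a^-1 b a)  (eliminate a^-1) = x^2*y^2 - 2*x*y*z + z^2 - 2
so trace(a^-2 b a^-1 b) = trace(b a^-1 b a^-1)*trace(a) - trace(b a^-1 b)  (eliminate a^-1) = x^3*y^2 - 2*x^2*y*z - x*y^2 + x*z^2 + y*z - x
trace(a^-1 b^-1 a^-2 b) = trace(a^-2 b a^-1)*trace(b) - trace(a^-2 b a^-1 b)  (eliminate b^-1) = x^2*y*z - x*y^2 - x*z^2 + x
so trace(a^-2) = trace(a^-1)*trace(a) - trace(1)  (eliminate a^-1) = x^2 - 2
so trace(a^-2 b a^-2 b^-1) = trace(a^-1 b^-1 a^-2 b)*trace(a) - trace(a^-1 b^-1 a^-2 b a)  (eliminate a^-1) = x^3*y*z - x^2*y^2 - x^2*z^2 + 2
reduce: trace(a^-1 b a^-2 b^-1) = trace(a^-1 b a^-2)*trace(b) - trace(a^-1 b a^-2 b)  (eliminate b^-1) = x^2*y*z - x*y^2 - x*z^2 + x
trace(a^-1 b a^-2 b^-1 a^-2) = trace(a^-2 b a^-2 b^-1)*trace(a) - trace(a^-2 b a^-2 b^-1 a)  (eliminate a^-1) = x^4*y*z - x^3*y^2 - x^3*z^2 - x^2*y*z + x*y^2 + x*z^2 + x
trace(a^-1 b^-1 a^-4 b a^-1) = trace(a^-1 b a^-2 b^-1 a^-2)*trace(a) - trace(a^-1 b a^-2 b^-1 a^-1)  (eliminate a^-1) = x^5*y*z - x^4*y^2 - x^4*z^2 - 2*x^3*y*z + 2*x^2*y^2 + 2*x^2*z^2 + x^2 - 2

x^5*y*z - x^4*y^2 - x^4*z^2 - 2*x^3*y*z + 2*x^2*y^2 + 2*x^2*z^2 + x^2 - 2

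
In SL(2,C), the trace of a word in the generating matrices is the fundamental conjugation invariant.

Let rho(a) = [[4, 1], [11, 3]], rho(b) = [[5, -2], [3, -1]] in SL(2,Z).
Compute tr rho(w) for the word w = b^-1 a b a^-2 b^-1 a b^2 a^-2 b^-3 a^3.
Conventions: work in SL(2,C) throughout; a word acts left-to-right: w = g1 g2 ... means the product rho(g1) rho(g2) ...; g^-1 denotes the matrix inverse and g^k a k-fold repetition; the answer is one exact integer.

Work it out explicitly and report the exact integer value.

61329257641

rho(b^-1) = [[-1, 2], [-3, 5]]
... * rho(a) = [[4, 1], [11, 3]]  ->  [[18, 5], [43, 12]]
... * rho(b) = [[5, -2], [3, -1]]  ->  [[105, -41], [251, -98]]
... * rho(a^-1) = [[3, -1], [-11, 4]]  ->  [[766, -269], [1831, -643]]
... * rho(a^-1) = [[3, -1], [-11, 4]]  ->  [[5257, -1842], [12566, -4403]]
... * rho(b^-1) = [[-1, 2], [-3, 5]]  ->  [[269, 1304], [643, 3117]]
... * rho(a) = [[4, 1], [11, 3]]  ->  [[15420, 4181], [36859, 9994]]
... * rho(b) = [[5, -2], [3, -1]]  ->  [[89643, -35021], [214277, -83712]]
... * rho(b) = [[5, -2], [3, -1]]  ->  [[343152, -144265], [820249, -344842]]
... * rho(a^-1) = [[3, -1], [-11, 4]]  ->  [[2616371, -920212], [6254009, -2199617]]
... * rho(a^-1) = [[3, -1], [-11, 4]]  ->  [[17971445, -6297219], [42957814, -15052477]]
... * rho(b^-1) = [[-1, 2], [-3, 5]]  ->  [[920212, 4456795], [2199617, 10653243]]
... * rho(b^-1) = [[-1, 2], [-3, 5]]  ->  [[-14290597, 24124399], [-34159346, 57665449]]
... * rho(b^-1) = [[-1, 2], [-3, 5]]  ->  [[-58082600, 92040801], [-138837001, 220008553]]
... * rho(a) = [[4, 1], [11, 3]]  ->  [[780118411, 218039803], [1864746079, 521188658]]
... * rho(a) = [[4, 1], [11, 3]]  ->  [[5518911477, 1434237820], [13192059554, 3428312053]]
... * rho(a) = [[4, 1], [11, 3]]  ->  [[37852261928, 9821624937], [90479670799, 23476995713]]
tr = 37852261928 + 23476995713 = 61329257641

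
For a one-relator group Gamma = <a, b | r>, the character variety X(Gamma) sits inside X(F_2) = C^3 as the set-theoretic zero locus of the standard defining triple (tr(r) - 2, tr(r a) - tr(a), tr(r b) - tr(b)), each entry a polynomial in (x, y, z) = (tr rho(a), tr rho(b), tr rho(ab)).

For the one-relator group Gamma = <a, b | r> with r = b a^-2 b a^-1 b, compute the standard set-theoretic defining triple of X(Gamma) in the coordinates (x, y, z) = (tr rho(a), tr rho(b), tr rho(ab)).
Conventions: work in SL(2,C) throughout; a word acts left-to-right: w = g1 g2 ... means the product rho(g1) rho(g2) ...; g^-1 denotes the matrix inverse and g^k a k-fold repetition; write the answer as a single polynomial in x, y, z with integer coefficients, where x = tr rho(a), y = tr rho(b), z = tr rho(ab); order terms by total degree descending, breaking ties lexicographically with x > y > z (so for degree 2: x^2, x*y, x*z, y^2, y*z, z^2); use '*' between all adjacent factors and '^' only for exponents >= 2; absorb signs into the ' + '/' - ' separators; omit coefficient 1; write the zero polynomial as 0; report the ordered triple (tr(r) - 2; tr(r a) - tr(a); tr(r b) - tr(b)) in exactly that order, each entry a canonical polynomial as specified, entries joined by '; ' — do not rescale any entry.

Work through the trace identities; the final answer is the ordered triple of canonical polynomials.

x^3*y^3 - 2*x^2*y^2*z - x^3*y - x*y^3 + x*y*z^2 + x^2*z + y^2*z + x*y - z - 2; x^3*y^2*z - x^4*y - 2*x^2*y*z^2 + x^3*z - x*y^2*z + x*z^3 + 3*x^2*y + y*z^2 - 3*x*z - x - y; x^3*y^4 - 2*x^2*y^3*z - 2*x^3*y^2 - x*y^4 + x*y^2*z^2 + 3*x^2*y*z + y^3*z + 2*x*y^2 - x*z^2 - 2*y*z + x - y

and trace(b^2) = trace(b) trace(b) - trace(1) = y^2 - 2
and trace(b^3) = trace(b) trace(b^2) - trace(b) = y^3 - 3*y
trace(b a b) = trace(b) trace(a b) - trace(a) = y*z - x
trace(b^3 a) = trace(b) trace(b a b) - trace(b a) = y^2*z - x*y - z
and trace(a^-1 b^3) = trace(b^3) trace(a) - trace(b^3 a) = x*y^3 - y^2*z - 2*x*y + z
trace(b^2 a^-2 b) = trace(a^-1 b^3) trace(a) - trace(a^-1 b^3 a) = x^2*y^3 - x*y^2*z - 2*x^2*y - y^3 + x*z + 3*y
and trace(a b a b) = trace(a b) trace(a b) - trace(1) = z^2 - 2
trace(a b a) = trace(a) trace(b a) - trace(b) = x*z - y
trace(b a b^2 a) = trace(b) trace(a b a b) - trace(a b a) = y*z^2 - x*z - y
and trace(a^-1 b a b^2) = trace(b a b^2) trace(a) - trace(b a b^2 a) = x*y^2*z - x^2*y - y*z^2 + y
trace(b^2 a^-2 b a) = trace(a^-1 b a b^2) trace(a) - trace(a^-1 b a b^2 a) = x^2*y^2*z - x^3*y - x*y*z^2 - y^2*z + 2*x*y + z
and trace(b a^-2 b a^-1 b) = trace(b^2 a^-2 b) trace(a) - trace(b^2 a^-2 b a) = x^3*y^3 - 2*x^2*y^2*z - x^3*y - x*y^3 + x*y*z^2 + x^2*z + y^2*z + x*y - z
trace(b^2 a b a^-1) = trace(b^2 a b) trace(a) - trace(b^2 a b a) = x*y^2*z - x^2*y - y*z^2 + y
trace(b a b a^-2 b) = trace(b^2 a b a^-1) trace(a) - trace(b^2 a b) = x^2*y^2*z - x^3*y - x*y*z^2 - y^2*z + 2*x*y + z
next, trace(b a b a b a) = trace(a b) trace(a b a b) - trace(a^-1 b^-1) = z^3 - 3*z
next, trace(b a b a b a^-1) = trace(b a b a b) trace(a) - trace(b a b a b a) = x*y*z^2 - x^2*z - z^3 - x*y + 3*z
next, trace(b a b a^-2 b a) = trace(b a b a b a^-1) trace(a) - trace(b a b a b) = x^2*y*z^2 - x^3*z - x*z^3 - x^2*y - y*z^2 + 4*x*z + y
next, trace(b a^-2 b a^-1 b a) = trace(b a b a^-2 b) trace(a) - trace(b a b a^-2 b a) = x^3*y^2*z - x^4*y - 2*x^2*y*z^2 + x^3*z - x*y^2*z + x*z^3 + 3*x^2*y + y*z^2 - 3*x*z - y
next, trace(b^4) = trace(b) trace(b^3) - trace(b^2) = y^4 - 4*y^2 + 2
trace(b^4 a) = trace(b) trace(b^2 a b) - trace(b^2 a) = y^3*z - x*y^2 - 2*y*z + x
next, trace(b^4 a^-1) = trace(b^4) trace(a) - trace(b^4 a) = x*y^4 - y^3*z - 3*x*y^2 + 2*y*z + x
next, trace(b^3 a^-2 b) = trace(b^4 a^-1) trace(a) - trace(b^4) = x^2*y^4 - x*y^3*z - 3*x^2*y^2 - y^4 + 2*x*y*z + x^2 + 4*y^2 - 2
trace(b a b^3 a) = trace(b) trace(b a b a b) - trace(b a b a) = y^2*z^2 - x*y*z - y^2 - z^2 + 2
trace(a^-1 b a b^3) = trace(b a b^3) trace(a) - trace(b a b^3 a) = x*y^3*z - x^2*y^2 - y^2*z^2 - x*y*z + x^2 + y^2 + z^2 - 2
and trace(b^3 a^-2 b a) = trace(a^-1 b a b^3) trace(a) - trace(a^-1 b a b^3 a) = x^2*y^3*z - x^3*y^2 - x*y^2*z^2 - x^2*y*z - y^3*z + x^3 + 2*x*y^2 + x*z^2 + 2*y*z - 3*x
next, trace(b a^-2 b a^-1 b^2) = trace(b^3 a^-2 b) trace(a) - trace(b^3 a^-2 b a) = x^3*y^4 - 2*x^2*y^3*z - 2*x^3*y^2 - x*y^4 + x*y^2*z^2 + 3*x^2*y*z + y^3*z + 2*x*y^2 - x*z^2 - 2*y*z + x
assemble the triple (trace(r) - 2; trace(r a) - x; trace(r b) - y)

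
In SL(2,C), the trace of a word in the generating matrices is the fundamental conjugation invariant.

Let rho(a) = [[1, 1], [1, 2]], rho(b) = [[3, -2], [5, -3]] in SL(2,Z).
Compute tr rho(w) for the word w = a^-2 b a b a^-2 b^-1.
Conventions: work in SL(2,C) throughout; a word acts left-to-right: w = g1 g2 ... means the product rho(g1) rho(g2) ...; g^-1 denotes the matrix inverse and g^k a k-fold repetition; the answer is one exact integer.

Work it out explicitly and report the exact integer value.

rho(a^-1) = [[2, -1], [-1, 1]]
... * rho(a^-1) = [[2, -1], [-1, 1]]  ->  [[5, -3], [-3, 2]]
... * rho(b) = [[3, -2], [5, -3]]  ->  [[0, -1], [1, 0]]
... * rho(a) = [[1, 1], [1, 2]]  ->  [[-1, -2], [1, 1]]
... * rho(b) = [[3, -2], [5, -3]]  ->  [[-13, 8], [8, -5]]
... * rho(a^-1) = [[2, -1], [-1, 1]]  ->  [[-34, 21], [21, -13]]
... * rho(a^-1) = [[2, -1], [-1, 1]]  ->  [[-89, 55], [55, -34]]
... * rho(b^-1) = [[-3, 2], [-5, 3]]  ->  [[-8, -13], [5, 8]]
tr = -8 + 8 = 0

0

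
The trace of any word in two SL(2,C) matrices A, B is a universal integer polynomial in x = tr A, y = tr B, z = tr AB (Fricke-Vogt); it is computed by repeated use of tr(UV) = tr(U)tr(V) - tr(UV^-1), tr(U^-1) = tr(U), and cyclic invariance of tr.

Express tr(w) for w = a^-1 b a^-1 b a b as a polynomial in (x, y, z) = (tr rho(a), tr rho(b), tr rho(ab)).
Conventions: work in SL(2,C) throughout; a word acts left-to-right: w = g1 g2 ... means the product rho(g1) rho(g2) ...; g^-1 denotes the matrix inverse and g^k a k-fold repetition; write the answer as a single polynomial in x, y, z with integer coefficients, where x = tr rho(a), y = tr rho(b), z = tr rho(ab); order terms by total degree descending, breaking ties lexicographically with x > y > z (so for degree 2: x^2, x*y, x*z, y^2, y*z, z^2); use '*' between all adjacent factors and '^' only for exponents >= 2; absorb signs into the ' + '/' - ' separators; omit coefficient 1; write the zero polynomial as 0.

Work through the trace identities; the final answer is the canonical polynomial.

trace(b a b) = trace(b)*trace(a b) - trace(a)  (reduce the b square) = y*z - x
next, trace(b a b^2) = trace(b)*trace(b a b) - trace(b a)  (reduce the b square) = y^2*z - x*y - z
next, trace(a b a b) = trace(a b)*trace(a b) - trace(1)  (split on a) = z^2 - 2
trace(a b a) = trace(a)*trace(b a) - trace(b)  (reduce the a square) = x*z - y
and trace(b a b^2 a) = trace(b)*trace(a b a b) - trace(a b a)  (reduce the b square) = y*z^2 - x*z - y
and trace(b a^-1 b a b) = trace(b a b^2)*trace(a) - trace(b a b^2 a)  (eliminate a^-1) = x*y^2*z - x^2*y - y*z^2 + y
and trace(b a b a b a) = trace(b a)*trace(b a b a) - trace(b^-1 a^-1)  (split on b) = z^3 - 3*z
trace(b a^-1 b a b a) = trace(b a b a b)*trace(a) - trace(b a b a b a)  (eliminate a^-1) = x*y*z^2 - x^2*z - z^3 - x*y + 3*z
and trace(a^-1 b a^-1 b a b) = trace(b a^-1 b a b)*trace(a) - trace(b a^-1 b a b a)  (eliminate a^-1) = x^2*y^2*z - x^3*y - 2*x*y*z^2 + x^2*z + z^3 + 2*x*y - 3*z

x^2*y^2*z - x^3*y - 2*x*y*z^2 + x^2*z + z^3 + 2*x*y - 3*z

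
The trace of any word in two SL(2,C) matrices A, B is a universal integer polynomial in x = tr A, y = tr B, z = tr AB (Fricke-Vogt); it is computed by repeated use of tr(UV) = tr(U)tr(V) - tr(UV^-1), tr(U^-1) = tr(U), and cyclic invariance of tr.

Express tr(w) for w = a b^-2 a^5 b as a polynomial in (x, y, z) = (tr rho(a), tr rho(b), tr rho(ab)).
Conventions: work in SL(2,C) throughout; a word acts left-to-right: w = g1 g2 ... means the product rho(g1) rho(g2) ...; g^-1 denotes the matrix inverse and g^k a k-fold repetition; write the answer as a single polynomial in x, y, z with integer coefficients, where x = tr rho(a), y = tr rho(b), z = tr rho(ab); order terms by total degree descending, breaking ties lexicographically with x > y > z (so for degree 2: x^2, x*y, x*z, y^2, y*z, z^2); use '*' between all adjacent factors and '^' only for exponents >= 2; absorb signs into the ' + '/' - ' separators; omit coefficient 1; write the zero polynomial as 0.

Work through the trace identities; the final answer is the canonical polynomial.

x^5*y^2*z - x^4*y^3 - x^4*y*z^2 - x^5*z - 3*x^3*y^2*z + 2*x^4*y + 3*x^2*y^3 + 3*x^2*y*z^2 + 4*x^3*z + x*y^2*z - 7*x^2*y - y^3 - y*z^2 - 3*x*z + 3*y

trace(b a^2) = trace(a) trace(b a) - trace(b) = x*z - y
next, trace(a b a^2) = trace(a) trace(b a^2) - trace(b a) = x^2*z - x*y - z
next, trace(b a^4) = trace(a) trace(a b a^2) - trace(a b a) = x^3*z - x^2*y - 2*x*z + y
and trace(b a^5) = trace(a) trace(b a^4) - trace(b a^3) = x^4*z - x^3*y - 3*x^2*z + 2*x*y + z
and trace(a^5 b a) = trace(a) trace(b a^5) - trace(b a^4) = x^5*z - x^4*y - 4*x^3*z + 3*x^2*y + 3*x*z - y
trace(b a b a) = trace(a b) trace(a b) - trace(1) = z^2 - 2
next, trace(b a b) = trace(b) trace(a b) - trace(a) = y*z - x
and trace(b a b a^2) = trace(a) trace(b a b a) - trace(b a b) = x*z^2 - y*z - x
next, trace(a^2 b a b a) = trace(a) trace(b a b a^2) - trace(b a b a) = x^2*z^2 - x*y*z - x^2 - z^2 + 2
next, trace(b a b a^4) = trace(a) trace(a^2 b a b a) - trace(a^2 b a b) = x^3*z^2 - x^2*y*z - x^3 - 2*x*z^2 + y*z + 3*x
trace(a^5 b a b) = trace(a) trace(b a b a^4) - trace(b a b a^3) = x^4*z^2 - x^3*y*z - x^4 - 3*x^2*z^2 + 2*x*y*z + 4*x^2 + z^2 - 2
next, trace(b^-1 a^5 b a) = trace(a^5 b a) trace(b) - trace(a^5 b a b) = x^5*y*z - x^4*y^2 - x^4*z^2 - 3*x^3*y*z + x^4 + 3*x^2*y^2 + 3*x^2*z^2 + x*y*z - 4*x^2 - y^2 - z^2 + 2
next, trace(a b^-2 a^5 b) = trace(b^-1 a^5 b a) trace(b) - trace(b^-1 a^5 b a b) = x^5*y^2*z - x^4*y^3 - x^4*y*z^2 - x^5*z - 3*x^3*y^2*z + 2*x^4*y + 3*x^2*y^3 + 3*x^2*y*z^2 + 4*x^3*z + x*y^2*z - 7*x^2*y - y^3 - y*z^2 - 3*x*z + 3*y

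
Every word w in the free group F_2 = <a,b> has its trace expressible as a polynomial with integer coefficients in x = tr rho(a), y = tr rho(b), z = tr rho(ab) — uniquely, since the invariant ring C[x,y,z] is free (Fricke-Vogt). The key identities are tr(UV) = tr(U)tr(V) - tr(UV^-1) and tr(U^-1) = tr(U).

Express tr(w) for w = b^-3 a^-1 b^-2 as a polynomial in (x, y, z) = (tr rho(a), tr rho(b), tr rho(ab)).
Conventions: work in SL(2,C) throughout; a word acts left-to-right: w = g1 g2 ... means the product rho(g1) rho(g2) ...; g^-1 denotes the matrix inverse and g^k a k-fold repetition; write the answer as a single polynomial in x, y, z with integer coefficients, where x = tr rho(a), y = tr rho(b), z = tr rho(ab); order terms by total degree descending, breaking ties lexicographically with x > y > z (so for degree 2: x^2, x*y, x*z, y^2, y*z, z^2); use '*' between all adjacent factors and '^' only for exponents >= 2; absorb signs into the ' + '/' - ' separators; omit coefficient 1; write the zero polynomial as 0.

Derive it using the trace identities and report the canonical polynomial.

y^4*z - x*y^3 - 3*y^2*z + 2*x*y + z

reduce: trace(b^-1) = trace(b) = y
trace(b^-1 a) = trace(a) trace(b) - trace(a b) = x*y - z
reduce: trace(b^-1 a^-1) = trace(b^-1) trace(a) - trace(b^-1 a) = z
trace(b^-2 a^-1) = trace(b^-1 a^-1) trace(b) - trace(b^-1 a^-1 b) = y*z - x
trace(b^-1 a^-1 b^-2) = trace(b^-2 a^-1) trace(b) - trace(b^-2 a^-1 b) = y^2*z - x*y - z
trace(b^-4 a^-1) = trace(b^-1 a^-1 b^-2) trace(b) - trace(b^-1 a^-1 b^-1) = y^3*z - x*y^2 - 2*y*z + x
trace(b^-3 a^-1 b^-2) = trace(b^-4 a^-1) trace(b) - trace(b^-4 a^-1 b) = y^4*z - x*y^3 - 3*y^2*z + 2*x*y + z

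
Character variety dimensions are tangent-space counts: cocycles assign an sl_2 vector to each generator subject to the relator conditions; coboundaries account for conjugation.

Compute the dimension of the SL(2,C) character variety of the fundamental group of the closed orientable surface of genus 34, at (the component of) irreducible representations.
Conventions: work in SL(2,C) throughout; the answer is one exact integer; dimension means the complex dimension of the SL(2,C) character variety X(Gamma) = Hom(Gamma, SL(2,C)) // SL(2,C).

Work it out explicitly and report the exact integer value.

198

The genus-34 surface group: 2g = 68 generators, one relator prod [a_i, b_i].
Unconstrained cocycle data is one sl_2 vector per generator (204 dimensions), cut by the relator condition d_2(z) = 0.
d_2 is surjective at irreducible rho (its cokernel H^2 is dual to H^0 = 0), so dim Z^1 = 204 - 3 = 201.
Coboundaries contribute dim B^1 = 3 (injective at irreducible rho).
dim X = dim H^1 = 201 - 3 = 198.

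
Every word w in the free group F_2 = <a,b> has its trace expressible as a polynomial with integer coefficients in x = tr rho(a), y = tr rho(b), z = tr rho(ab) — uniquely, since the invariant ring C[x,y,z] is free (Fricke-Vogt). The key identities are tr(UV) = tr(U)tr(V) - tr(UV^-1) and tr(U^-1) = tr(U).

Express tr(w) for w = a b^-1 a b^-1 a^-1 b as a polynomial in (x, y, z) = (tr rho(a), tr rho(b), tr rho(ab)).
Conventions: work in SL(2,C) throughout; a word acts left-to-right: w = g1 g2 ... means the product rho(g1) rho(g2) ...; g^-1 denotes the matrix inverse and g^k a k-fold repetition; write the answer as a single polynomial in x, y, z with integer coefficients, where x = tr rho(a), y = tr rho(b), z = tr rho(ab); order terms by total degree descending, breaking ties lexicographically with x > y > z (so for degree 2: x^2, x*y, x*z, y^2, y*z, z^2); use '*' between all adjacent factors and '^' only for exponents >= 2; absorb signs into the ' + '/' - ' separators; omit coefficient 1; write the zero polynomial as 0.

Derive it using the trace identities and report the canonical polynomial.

-x^2*y^2*z + x^3*y + x*y^3 + 2*x*y*z^2 - x^2*z - y^2*z - z^3 - 3*x*y + 3*z

so trace(a^2) = trace(a)*trace(a) - trace(1)  (reduce the a square) = x^2 - 2
trace(a^2 b) = trace(a)*trace(b a) - trace(b)  (reduce the a square) = x*z - y
reduce: trace(a b^-1 a) = trace(a^2)*trace(b) - trace(a^2 b)  (eliminate b^-1) = x^2*y - x*z - y
trace(a b a^2) = trace(a)*trace(b a^2) - trace(b a)  (reduce the a square) = x^2*z - x*y - z
so trace(b a b a) = trace(a b)*trace(a b) - trace(1)  (split on a) = z^2 - 2
trace(b a b) = trace(b)*trace(a b) - trace(a)  (reduce the b square) = y*z - x
trace(a b a^2 b) = trace(a)*trace(b a b a) - trace(b a b)  (reduce the a square) = x*z^2 - y*z - x
reduce: trace(a b^-1 a b a) = trace(a b a^2)*trace(b) - trace(a b a^2 b)  (eliminate b^-1) = x^2*y*z - x*y^2 - x*z^2 + x
so trace(a b a b a b) = trace(a b)*trace(a b a b) - trace(a^-1 b^-1)  (split on a) = z^3 - 3*z
trace(a b^-1 a b a b) = trace(a b a b a)*trace(b) - trace(a b a b a b)  (eliminate b^-1) = x*y*z^2 - y^2*z - z^3 - x*y + 3*z
reduce: trace(b a b^-1 a b^-1 a) = trace(a b^-1 a b a)*trace(b) - trace(a b^-1 a b a b)  (eliminate b^-1) = x^2*y^2*z - x*y^3 - 2*x*y*z^2 + y^2*z + z^3 + 2*x*y - 3*z
trace(a b^-1 a b^-1 a^-1 b) = trace(b a b^-1 a b^-1)*trace(a) - trace(b a b^-1 a b^-1 a)  (eliminate a^-1) = -x^2*y^2*z + x^3*y + x*y^3 + 2*x*y*z^2 - x^2*z - y^2*z - z^3 - 3*x*y + 3*z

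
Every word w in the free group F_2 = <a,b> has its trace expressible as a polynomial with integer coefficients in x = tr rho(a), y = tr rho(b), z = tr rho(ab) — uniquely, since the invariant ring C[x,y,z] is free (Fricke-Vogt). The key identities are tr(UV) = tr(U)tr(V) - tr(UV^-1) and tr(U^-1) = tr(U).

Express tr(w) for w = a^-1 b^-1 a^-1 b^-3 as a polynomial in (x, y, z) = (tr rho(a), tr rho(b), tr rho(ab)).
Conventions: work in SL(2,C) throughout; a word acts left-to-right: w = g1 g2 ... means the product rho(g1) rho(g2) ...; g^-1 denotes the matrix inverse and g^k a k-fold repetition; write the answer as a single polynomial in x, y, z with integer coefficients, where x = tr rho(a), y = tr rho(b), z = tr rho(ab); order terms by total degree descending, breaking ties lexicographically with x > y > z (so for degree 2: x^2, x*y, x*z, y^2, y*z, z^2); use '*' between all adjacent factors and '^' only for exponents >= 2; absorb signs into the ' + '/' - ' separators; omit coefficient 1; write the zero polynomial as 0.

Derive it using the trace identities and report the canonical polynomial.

y^2*z^2 - x*y*z - y^2 - z^2 + 2

trace(a^-1) = trace(a) = x
use: trace(a^-1 b) = trace(b)*trace(a) - trace(b a)   [inverse elimination on a] = x*y - z
trace(a^-1 b^-1) = trace(a^-1)*trace(b) - trace(a^-1 b)   [inverse elimination on b] = z
use: trace(b^-1 a^-1 b^-1) = trace(a^-1 b^-1)*trace(b) - trace(a^-1)   [inverse elimination on b] = y*z - x
trace(a b a) = trace(a)*trace(b a) - trace(b)   [square of a] = x*z - y
trace(a b a b) = trace(b a)*trace(b a) - trace(1)   [split at a repeated b] = z^2 - 2
use: trace(b a b^-1 a) = trace(a b a)*trace(b) - trace(a b a b)   [inverse elimination on b] = x*y*z - y^2 - z^2 + 2
trace(a b^-1 a^-1 b) = trace(b a b^-1)*trace(a) - trace(b a b^-1 a)   [inverse elimination on a] = -x*y*z + x^2 + y^2 + z^2 - 2
trace(b^-1 a^-1 b^-1 a) = trace(a b^-1 a^-1)*trace(b) - trace(a b^-1 a^-1 b)   [inverse elimination on b] = x*y*z - x^2 - z^2 + 2
use: trace(a^-1 b^-1 a^-1 b^-1) = trace(b^-1 a^-1 b^-1)*trace(a) - trace(b^-1 a^-1 b^-1 a)   [inverse elimination on a] = z^2 - 2
apply: trace(b^-2 a^-1 b^-1 a^-1) = trace(a^-1 b^-1 a^-1 b^-1)*trace(b) - trace(a^-1 b^-1 a^-1)   [inverse elimination on b] = y*z^2 - x*z - y
trace(a^-1 b^-1 a^-1 b^-3) = trace(b^-2 a^-1 b^-1 a^-1)*trace(b) - trace(b^-2 a^-1 b^-1 a^-1 b)   [inverse elimination on b] = y^2*z^2 - x*y*z - y^2 - z^2 + 2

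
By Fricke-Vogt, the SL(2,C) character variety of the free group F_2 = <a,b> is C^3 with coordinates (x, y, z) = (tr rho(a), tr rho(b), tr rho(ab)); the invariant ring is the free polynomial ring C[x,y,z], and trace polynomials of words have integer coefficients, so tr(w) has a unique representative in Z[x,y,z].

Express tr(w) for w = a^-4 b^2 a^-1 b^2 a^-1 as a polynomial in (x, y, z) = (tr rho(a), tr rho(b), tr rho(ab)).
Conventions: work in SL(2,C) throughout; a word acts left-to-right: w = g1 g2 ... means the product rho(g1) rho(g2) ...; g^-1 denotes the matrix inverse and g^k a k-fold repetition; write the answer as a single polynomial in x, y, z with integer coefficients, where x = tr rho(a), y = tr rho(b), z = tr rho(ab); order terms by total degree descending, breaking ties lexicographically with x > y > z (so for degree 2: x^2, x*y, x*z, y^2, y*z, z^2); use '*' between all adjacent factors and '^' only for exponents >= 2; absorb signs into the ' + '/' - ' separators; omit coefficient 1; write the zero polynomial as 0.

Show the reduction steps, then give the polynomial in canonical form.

so trace(b^2) = trace(b)*trace(b) - trace(1) = y^2 - 2
trace(b^3) = trace(b)*trace(b^2) - trace(b) = y^3 - 3*y
so trace(b^4) = trace(b)*trace(b^3) - trace(b^2) = y^4 - 4*y^2 + 2
so trace(a b^2) = trace(b)*trace(a b) - trace(a) = y*z - x
trace(b^2 a b) = trace(b)*trace(a b^2) - trace(a b) = y^2*z - x*y - z
trace(b^4 a) = trace(b)*trace(b^2 a b) - trace(b^2 a) = y^3*z - x*y^2 - 2*y*z + x
so trace(b^4 a^-1) = trace(b^4)*trace(a) - trace(b^4 a) = x*y^4 - y^3*z - 3*x*y^2 + 2*y*z + x
so trace(b^4 a^-2) = trace(b^4 a^-1)*trace(a) - trace(b^4) = x^2*y^4 - x*y^3*z - 3*x^2*y^2 - y^4 + 2*x*y*z + x^2 + 4*y^2 - 2
trace(b^2 a^-3 b^2) = trace(b^4 a^-2)*trace(a) - trace(b^4 a^-1) = x^3*y^4 - x^2*y^3*z - 3*x^3*y^2 - 2*x*y^4 + 2*x^2*y*z + y^3*z + x^3 + 7*x*y^2 - 2*y*z - 3*x
trace(a b a b) = trace(b a)*trace(b a) - trace(1) = z^2 - 2
reduce: trace(a b a) = trace(a)*trace(b a) - trace(b) = x*z - y
reduce: trace(a b^2 a b) = trace(b)*trace(a b a b) - trace(a b a) = y*z^2 - x*z - y
so trace(a^2) = trace(a)*trace(a) - trace(1) = x^2 - 2
trace(a b^2 a) = trace(b)*trace(a^2 b) - trace(a^2) = x*y*z - x^2 - y^2 + 2
reduce: trace(b^2 a b^2 a) = trace(b)*trace(a b^2 a b) - trace(a b^2 a) = y^2*z^2 - 2*x*y*z + x^2 - 2
trace(a^-1 b^2 a b^2) = trace(b^2 a b^2)*trace(a) - trace(b^2 a b^2 a) = x*y^3*z - x^2*y^2 - y^2*z^2 + 2
reduce: trace(b^2 a b^2 a^-2) = trace(a^-1 b^2 a b^2)*trace(a) - trace(a^-1 b^2 a b^2 a) = x^2*y^3*z - x^3*y^2 - x*y^2*z^2 - y^3*z + x*y^2 + 2*y*z + x
trace(b^2 a^-3 b^2 a) = trace(b^2 a b^2 a^-2)*trace(a) - trace(b^2 a b^2 a^-1) = x^3*y^3*z - x^4*y^2 - x^2*y^2*z^2 - 2*x*y^3*z + 2*x^2*y^2 + y^2*z^2 + 2*x*y*z + x^2 - 2
trace(a^-3 b^2 a^-1 b^2) = trace(b^2 a^-3 b^2)*trace(a) - trace(b^2 a^-3 b^2 a) = x^4*y^4 - 2*x^3*y^3*z - 2*x^4*y^2 - 2*x^2*y^4 + x^2*y^2*z^2 + 2*x^3*y*z + 3*x*y^3*z + x^4 + 5*x^2*y^2 - y^2*z^2 - 4*x*y*z - 4*x^2 + 2
trace(b^2 a^-1 b^2 a^-1) = trace(b^2 a^-1 b^2)*trace(a) - trace(b^2 a^-1 b^2 a) = x^2*y^4 - 2*x*y^3*z - 2*x^2*y^2 + y^2*z^2 + 2*x*y*z + x^2 - 2
so trace(a^-2 b^2 a^-1 b^2) = trace(b^2 a^-1 b^2 a^-1)*trace(a) - trace(b^2 a^-1 b^2) = x^3*y^4 - 2*x^2*y^3*z - 2*x^3*y^2 - x*y^4 + x*y^2*z^2 + 2*x^2*y*z + y^3*z + x^3 + 3*x*y^2 - 2*y*z - 3*x
trace(a^-2 b^2 a^-1 b^2 a^-2) = trace(a^-3 b^2 a^-1 b^2)*trace(a) - trace(a^-3 b^2 a^-1 b^2 a) = x^5*y^4 - 2*x^4*y^3*z - 2*x^5*y^2 - 3*x^3*y^4 + x^3*y^2*z^2 + 2*x^4*y*z + 5*x^2*y^3*z + x^5 + 7*x^3*y^2 + x*y^4 - 2*x*y^2*z^2 - 6*x^2*y*z - y^3*z - 5*x^3 - 3*x*y^2 + 2*y*z + 5*x
so trace(a^-4 b^2 a^-1 b^2 a^-1) = trace(a^-2 b^2 a^-1 b^2 a^-2)*trace(a) - trace(a^-2 b^2 a^-1 b^2 a^-1) = x^6*y^4 - 2*x^5*y^3*z - 2*x^6*y^2 - 4*x^4*y^4 + x^4*y^2*z^2 + 2*x^5*y*z + 7*x^3*y^3*z + x^6 + 9*x^4*y^2 + 3*x^2*y^4 - 3*x^2*y^2*z^2 - 8*x^3*y*z - 4*x*y^3*z - 6*x^4 - 8*x^2*y^2 + y^2*z^2 + 6*x*y*z + 9*x^2 - 2

x^6*y^4 - 2*x^5*y^3*z - 2*x^6*y^2 - 4*x^4*y^4 + x^4*y^2*z^2 + 2*x^5*y*z + 7*x^3*y^3*z + x^6 + 9*x^4*y^2 + 3*x^2*y^4 - 3*x^2*y^2*z^2 - 8*x^3*y*z - 4*x*y^3*z - 6*x^4 - 8*x^2*y^2 + y^2*z^2 + 6*x*y*z + 9*x^2 - 2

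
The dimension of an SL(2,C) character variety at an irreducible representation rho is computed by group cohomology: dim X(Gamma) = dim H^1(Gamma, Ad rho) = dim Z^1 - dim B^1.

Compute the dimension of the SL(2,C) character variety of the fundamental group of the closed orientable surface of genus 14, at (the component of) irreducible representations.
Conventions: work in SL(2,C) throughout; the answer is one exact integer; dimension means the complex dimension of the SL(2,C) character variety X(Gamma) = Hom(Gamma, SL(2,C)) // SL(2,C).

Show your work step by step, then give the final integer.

78

pi_1 of the closed genus-14 surface has 28 generators bound by the single product-of-commutators relator.
Unconstrained cocycle data is one sl_2 vector per generator (84 dimensions), cut by the relator condition d_2(z) = 0.
At an irreducible rho, H^2 = coker(d_2) vanishes (Poincare duality: H^2 is dual to H^0 = invariants = 0), so d_2 is surjective onto sl_2 and dim Z^1 = 84 - 3 = 81.
dim B^1 = 3 (coboundaries, injective at irreducible rho).
dim X = dim H^1 = 81 - 3 = 78.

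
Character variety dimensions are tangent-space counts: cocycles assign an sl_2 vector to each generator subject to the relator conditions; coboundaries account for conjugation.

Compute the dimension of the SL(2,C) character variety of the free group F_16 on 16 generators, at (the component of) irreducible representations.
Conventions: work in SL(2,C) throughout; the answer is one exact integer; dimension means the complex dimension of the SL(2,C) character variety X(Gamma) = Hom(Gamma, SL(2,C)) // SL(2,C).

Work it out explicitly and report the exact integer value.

45

The free group F_16: 16 generators, no relators.
So Z^1 = (sl_2)^16 in full: dim Z^1 = 48.
At an irreducible rho the centralizer of the image in sl_2 is 0, so the coboundary map sl_2 -> Z^1 is injective: dim B^1 = 3.
Therefore dim X = 48 - 3 = 45.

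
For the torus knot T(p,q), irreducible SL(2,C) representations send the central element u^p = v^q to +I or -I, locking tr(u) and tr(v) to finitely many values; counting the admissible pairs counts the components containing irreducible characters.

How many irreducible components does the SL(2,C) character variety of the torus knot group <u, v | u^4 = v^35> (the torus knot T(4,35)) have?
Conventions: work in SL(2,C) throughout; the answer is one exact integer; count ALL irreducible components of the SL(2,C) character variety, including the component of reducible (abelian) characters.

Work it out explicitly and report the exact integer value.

Gamma = < u, v | u^4 = v^35 > (torus knot T(4,35)); the central element u^4 = v^35 acts as +I or -I in any irreducible SL(2,C) representation.
This locks tr(u) to 2*cos(pi*alpha/4), alpha in 1..3, and tr(v) to 2*cos(pi*beta/35), beta in 1..34, on each component of irreducible characters.
Consistency of u^4 = (-1)^alpha I with v^35 = (-1)^beta I forces alpha = beta (mod 2).
Counting: 2 odd alphas x 17 odd betas + 1 even alphas x 17 even betas = 34 + 17 = 51.
components with irreducible characters: 51; plus the single component of reducible (abelian) characters: total 52.

52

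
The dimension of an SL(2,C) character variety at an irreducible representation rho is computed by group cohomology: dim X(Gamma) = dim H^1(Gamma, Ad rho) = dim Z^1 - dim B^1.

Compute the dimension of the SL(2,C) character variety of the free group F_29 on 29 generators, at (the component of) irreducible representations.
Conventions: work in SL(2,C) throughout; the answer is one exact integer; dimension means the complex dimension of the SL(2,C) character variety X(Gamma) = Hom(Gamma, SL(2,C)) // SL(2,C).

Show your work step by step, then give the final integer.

84

The free group F_29: 29 generators, no relators.
A cocycle picks one sl_2 vector per generator freely, giving dim Z^1 = 3*29 = 87.
dim B^1 = 3: the coboundary map is injective because an irreducible image has centralizer 0 in sl_2.
dim X = dim H^1 = dim Z^1 - dim B^1 = 87 - 3 = 84.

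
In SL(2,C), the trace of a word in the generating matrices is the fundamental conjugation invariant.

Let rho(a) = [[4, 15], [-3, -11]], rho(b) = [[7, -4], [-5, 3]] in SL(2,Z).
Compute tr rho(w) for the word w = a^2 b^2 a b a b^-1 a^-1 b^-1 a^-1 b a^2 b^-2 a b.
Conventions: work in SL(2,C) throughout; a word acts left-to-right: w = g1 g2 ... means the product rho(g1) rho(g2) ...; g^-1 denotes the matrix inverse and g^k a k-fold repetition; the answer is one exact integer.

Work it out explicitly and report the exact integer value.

116215738720

rho(a) = [[4, 15], [-3, -11]]
... * rho(a) = [[4, 15], [-3, -11]]  ->  [[-29, -105], [21, 76]]
... * rho(b) = [[7, -4], [-5, 3]]  ->  [[322, -199], [-233, 144]]
... * rho(b) = [[7, -4], [-5, 3]]  ->  [[3249, -1885], [-2351, 1364]]
... * rho(a) = [[4, 15], [-3, -11]]  ->  [[18651, 69470], [-13496, -50269]]
... * rho(b) = [[7, -4], [-5, 3]]  ->  [[-216793, 133806], [156873, -96823]]
... * rho(a) = [[4, 15], [-3, -11]]  ->  [[-1268590, -4723761], [917961, 3418148]]
... * rho(b^-1) = [[3, 4], [5, 7]]  ->  [[-27424575, -38140687], [19844623, 27598880]]
... * rho(a^-1) = [[-11, -15], [3, 4]]  ->  [[187248264, 258805877], [-135494213, -187273825]]
... * rho(b^-1) = [[3, 4], [5, 7]]  ->  [[1855774177, 2560634195], [-1342851764, -1852893627]]
... * rho(a^-1) = [[-11, -15], [3, 4]]  ->  [[-12731613362, -17594075875], [9212688523, 12731201952]]
... * rho(b) = [[7, -4], [-5, 3]]  ->  [[-1150914159, -1855774177], [832809901, 1342851764]]
... * rho(a) = [[4, 15], [-3, -11]]  ->  [[963665895, 3149803562], [-697315688, -2279220889]]
... * rho(a) = [[4, 15], [-3, -11]]  ->  [[-5594747106, -20192850757], [4048399915, 14611694459]]
... * rho(b^-1) = [[3, 4], [5, 7]]  ->  [[-117748495103, -163728943723], [85203672040, 118475460873]]
... * rho(b^-1) = [[3, 4], [5, 7]]  ->  [[-1171890203924, -1617096586473], [847988320485, 1170142914271]]
... * rho(a) = [[4, 15], [-3, -11]]  ->  [[163728943723, 209709392343], [-118475460873, -151747249706]]
... * rho(b) = [[7, -4], [-5, 3]]  ->  [[97555644346, -25787597863], [-70591977581, 18660094374]]
tr = 97555644346 + 18660094374 = 116215738720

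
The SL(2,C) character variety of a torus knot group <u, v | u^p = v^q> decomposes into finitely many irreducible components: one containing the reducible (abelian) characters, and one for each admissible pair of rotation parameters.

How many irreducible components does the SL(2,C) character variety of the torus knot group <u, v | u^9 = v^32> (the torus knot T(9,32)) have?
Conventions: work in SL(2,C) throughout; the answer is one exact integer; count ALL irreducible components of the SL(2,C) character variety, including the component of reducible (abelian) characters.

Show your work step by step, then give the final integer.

125

Gamma = < u, v | u^9 = v^32 > (torus knot T(9,32)); the central element u^9 = v^32 acts as +I or -I in any irreducible SL(2,C) representation.
On an irreducible component, tr(u) is locked at 2*cos(pi*alpha/9) for some alpha in 1..8, and tr(v) at 2*cos(pi*beta/32) for some beta in 1..31.
u^9 = (-1)^alpha I and v^32 = (-1)^beta I must agree, so alpha and beta have equal parity.
Enumerate parity-matched pairs: 4*16 odd-odd plus 4*15 even-even gives 124.
components with irreducible characters: 124; plus the single component of reducible (abelian) characters: total 125.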